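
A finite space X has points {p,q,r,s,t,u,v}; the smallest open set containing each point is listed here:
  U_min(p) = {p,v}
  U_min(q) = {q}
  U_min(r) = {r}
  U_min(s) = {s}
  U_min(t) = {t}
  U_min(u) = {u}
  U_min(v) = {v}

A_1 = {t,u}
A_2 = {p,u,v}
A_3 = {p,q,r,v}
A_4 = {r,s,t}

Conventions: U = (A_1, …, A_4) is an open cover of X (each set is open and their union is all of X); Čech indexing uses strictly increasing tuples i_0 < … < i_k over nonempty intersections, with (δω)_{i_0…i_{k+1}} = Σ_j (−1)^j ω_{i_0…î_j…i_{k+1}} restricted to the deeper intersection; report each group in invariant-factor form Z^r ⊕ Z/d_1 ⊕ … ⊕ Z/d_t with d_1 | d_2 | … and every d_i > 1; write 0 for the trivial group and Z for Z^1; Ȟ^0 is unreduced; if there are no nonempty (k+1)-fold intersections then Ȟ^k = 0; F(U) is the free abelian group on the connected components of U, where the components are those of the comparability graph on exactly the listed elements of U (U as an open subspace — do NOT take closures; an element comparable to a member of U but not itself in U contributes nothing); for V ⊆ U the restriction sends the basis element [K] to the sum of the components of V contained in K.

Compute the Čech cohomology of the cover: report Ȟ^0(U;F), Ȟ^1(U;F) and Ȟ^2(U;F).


nonempty overlaps:
  A12={u} A14={t} A23={p,v} A34={r}
components per intersection:
  A1: {t} {u}
  A2: {p,v} {u}
  A3: {p,v} {q} {r}
  A4: {r} {s} {t}
  A12: {u}
  A14: {t}
  A23: {p,v}
  A34: {r}
C dims 10,4; δ0: rk 4, SNF 1^4
degree 0: 10−4−0 = 6 → Ȟ^0 ≅ Z^6
degree 1: 4−0−4 = 0 → Ȟ^1 ≅ 0
degree 2: 0−0−0 = 0 → Ȟ^2 ≅ 0

Ȟ^0(U;F) ≅ Z^6; Ȟ^1(U;F) ≅ 0; Ȟ^2(U;F) ≅ 0


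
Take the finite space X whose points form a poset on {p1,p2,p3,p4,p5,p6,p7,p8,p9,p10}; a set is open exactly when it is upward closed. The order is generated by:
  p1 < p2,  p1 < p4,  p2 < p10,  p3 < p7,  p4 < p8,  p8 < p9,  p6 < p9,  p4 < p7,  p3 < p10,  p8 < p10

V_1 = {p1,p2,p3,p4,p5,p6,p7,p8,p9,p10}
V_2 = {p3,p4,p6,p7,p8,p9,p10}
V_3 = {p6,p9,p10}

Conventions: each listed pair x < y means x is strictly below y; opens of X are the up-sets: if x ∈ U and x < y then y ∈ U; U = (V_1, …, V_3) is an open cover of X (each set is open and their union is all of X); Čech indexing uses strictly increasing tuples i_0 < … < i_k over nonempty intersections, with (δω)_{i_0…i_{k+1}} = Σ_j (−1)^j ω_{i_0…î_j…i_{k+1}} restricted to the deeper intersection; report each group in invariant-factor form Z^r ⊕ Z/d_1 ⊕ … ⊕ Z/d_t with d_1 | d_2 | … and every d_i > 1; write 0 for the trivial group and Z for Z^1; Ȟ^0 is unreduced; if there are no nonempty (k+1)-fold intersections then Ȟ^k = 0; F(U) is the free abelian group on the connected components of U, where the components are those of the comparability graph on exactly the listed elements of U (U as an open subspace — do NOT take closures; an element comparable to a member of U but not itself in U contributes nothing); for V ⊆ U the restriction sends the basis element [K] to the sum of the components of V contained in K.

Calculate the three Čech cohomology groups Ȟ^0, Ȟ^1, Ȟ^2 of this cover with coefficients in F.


nonempty overlaps:
  V12={p3,p4,p6,p7,p8,p9,p10} V13={p6,p9,p10} V23={p6,p9,p10}
  V123={p6,p9,p10}
components per intersection:
  V1: {p1,p2,p3,p4,p6,p7,p8,p9,p10} {p5}
  V2: {p3,p4,p6,p7,p8,p9,p10}
  V3: {p6,p9} {p10}
  V12: {p3,p4,p6,p7,p8,p9,p10}
  V13: {p6,p9} {p10}
  V23: {p6,p9} {p10}
  V123: {p6,p9} {p10}
C dims 5,5,2; δ0: rk 3, SNF 1^3; δ1: rk 2, SNF 1^2
degree 0: 5−3−0 = 2 → Ȟ^0 ≅ Z^2
degree 1: 5−2−3 = 0 → Ȟ^1 ≅ 0
degree 2: 2−0−2 = 0 → Ȟ^2 ≅ 0

Ȟ^0 = Z^2; Ȟ^1 = 0; Ȟ^2 = 0


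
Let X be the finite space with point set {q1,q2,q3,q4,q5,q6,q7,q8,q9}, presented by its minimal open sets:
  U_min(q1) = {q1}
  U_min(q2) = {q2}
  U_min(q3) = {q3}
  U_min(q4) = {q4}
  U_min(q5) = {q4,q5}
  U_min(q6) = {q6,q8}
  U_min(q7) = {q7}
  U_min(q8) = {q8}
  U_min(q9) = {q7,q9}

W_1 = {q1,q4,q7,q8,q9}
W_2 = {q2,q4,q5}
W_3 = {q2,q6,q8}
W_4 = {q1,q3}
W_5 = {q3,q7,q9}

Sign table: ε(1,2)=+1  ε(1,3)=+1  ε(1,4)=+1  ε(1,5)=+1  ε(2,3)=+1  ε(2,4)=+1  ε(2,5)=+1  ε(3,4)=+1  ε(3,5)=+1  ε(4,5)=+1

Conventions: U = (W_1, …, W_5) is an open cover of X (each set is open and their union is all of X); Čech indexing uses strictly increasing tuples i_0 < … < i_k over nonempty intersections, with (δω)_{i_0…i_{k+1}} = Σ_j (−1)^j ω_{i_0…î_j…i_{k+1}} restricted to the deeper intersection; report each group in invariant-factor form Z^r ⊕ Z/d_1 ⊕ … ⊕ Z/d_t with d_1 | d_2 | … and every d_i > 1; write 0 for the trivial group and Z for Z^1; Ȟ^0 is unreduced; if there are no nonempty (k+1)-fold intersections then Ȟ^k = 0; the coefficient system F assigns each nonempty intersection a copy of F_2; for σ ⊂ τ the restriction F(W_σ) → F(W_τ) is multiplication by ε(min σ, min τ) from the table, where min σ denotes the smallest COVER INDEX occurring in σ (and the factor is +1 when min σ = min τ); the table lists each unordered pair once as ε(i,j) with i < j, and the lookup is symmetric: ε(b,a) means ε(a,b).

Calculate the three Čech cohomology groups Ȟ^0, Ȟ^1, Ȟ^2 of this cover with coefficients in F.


nerve of the cover:
  W12={q4} W13={q8} W14={q1} W15={q7,q9} W23={q2} W45={q3}
C dims 5,6; δ0: rk_F2 4
Ȟ^0 = (5 − 4) − 0 = 1, so Ȟ^0 ≅ Z/2
Ȟ^1 = (6 − 0) − 4 = 2, so Ȟ^1 ≅ Z/2 ⊕ Z/2
Ȟ^2 = (0 − 0) − 0 = 0, so Ȟ^2 ≅ 0

Ȟ^0 ≅ Z/2,  Ȟ^1 ≅ Z/2 ⊕ Z/2,  Ȟ^2 ≅ 0


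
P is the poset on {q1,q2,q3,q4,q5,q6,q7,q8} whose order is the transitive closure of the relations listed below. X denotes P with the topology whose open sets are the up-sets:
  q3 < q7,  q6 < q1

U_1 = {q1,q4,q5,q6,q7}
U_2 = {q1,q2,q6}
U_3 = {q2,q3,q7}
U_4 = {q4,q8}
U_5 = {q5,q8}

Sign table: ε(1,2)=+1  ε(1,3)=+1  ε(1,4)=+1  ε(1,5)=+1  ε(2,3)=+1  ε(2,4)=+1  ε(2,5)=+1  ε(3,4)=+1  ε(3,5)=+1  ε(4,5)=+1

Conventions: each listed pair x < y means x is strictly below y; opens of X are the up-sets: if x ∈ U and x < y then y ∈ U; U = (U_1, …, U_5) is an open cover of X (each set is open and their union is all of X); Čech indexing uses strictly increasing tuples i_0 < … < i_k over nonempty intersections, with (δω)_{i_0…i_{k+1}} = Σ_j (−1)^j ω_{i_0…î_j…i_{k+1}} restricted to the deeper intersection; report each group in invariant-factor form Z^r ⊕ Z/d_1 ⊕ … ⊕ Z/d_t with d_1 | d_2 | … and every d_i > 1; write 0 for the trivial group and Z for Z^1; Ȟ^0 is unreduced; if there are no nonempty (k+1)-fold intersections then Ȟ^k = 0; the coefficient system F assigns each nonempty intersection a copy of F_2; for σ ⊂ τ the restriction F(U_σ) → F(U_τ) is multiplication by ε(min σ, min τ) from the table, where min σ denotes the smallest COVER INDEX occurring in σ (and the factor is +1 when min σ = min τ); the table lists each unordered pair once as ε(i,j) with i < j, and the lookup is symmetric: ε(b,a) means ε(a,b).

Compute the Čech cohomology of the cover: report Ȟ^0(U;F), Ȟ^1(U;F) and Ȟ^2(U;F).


Ȟ^0(U;F) ≅ Z/2,  Ȟ^1(U;F) ≅ Z/2 ⊕ Z/2,  Ȟ^2(U;F) ≅ 0

nonempty intersections:
  U12={q1,q6} U13={q7} U14={q4} U15={q5} U23={q2} U45={q8}
C dims 5,6; δ0: rk_F2 4
Ȟ^0: (5−4)−0=1 ⇒ Z/2
Ȟ^1: (6−0)−4=2 ⇒ Z/2 ⊕ Z/2
Ȟ^2: (0−0)−0=0 ⇒ 0


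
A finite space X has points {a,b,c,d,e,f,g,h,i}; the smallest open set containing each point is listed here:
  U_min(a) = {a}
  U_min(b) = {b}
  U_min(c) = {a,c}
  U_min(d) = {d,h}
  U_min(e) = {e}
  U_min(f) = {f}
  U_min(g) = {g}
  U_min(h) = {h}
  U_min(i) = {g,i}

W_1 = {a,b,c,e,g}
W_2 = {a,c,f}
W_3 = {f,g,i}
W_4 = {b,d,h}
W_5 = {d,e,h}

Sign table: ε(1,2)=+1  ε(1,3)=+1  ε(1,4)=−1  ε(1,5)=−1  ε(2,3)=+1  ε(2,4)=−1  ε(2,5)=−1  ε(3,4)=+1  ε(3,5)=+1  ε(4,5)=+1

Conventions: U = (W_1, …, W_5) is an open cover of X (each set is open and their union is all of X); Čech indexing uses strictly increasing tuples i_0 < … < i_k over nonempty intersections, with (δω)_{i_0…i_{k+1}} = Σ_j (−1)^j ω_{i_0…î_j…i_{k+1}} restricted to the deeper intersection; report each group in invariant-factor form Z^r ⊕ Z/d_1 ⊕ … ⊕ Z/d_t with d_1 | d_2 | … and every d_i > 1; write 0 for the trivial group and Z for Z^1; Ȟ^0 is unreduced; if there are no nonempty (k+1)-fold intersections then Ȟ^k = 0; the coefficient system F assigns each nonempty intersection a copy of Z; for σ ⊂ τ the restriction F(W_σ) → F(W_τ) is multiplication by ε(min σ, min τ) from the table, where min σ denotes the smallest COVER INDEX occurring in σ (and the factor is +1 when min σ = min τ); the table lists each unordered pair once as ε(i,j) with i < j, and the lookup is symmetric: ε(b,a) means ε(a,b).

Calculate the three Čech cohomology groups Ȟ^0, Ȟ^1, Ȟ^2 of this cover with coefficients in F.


Ȟ^0 ≅ Z, Ȟ^1 ≅ Z^2, Ȟ^2 ≅ 0

nonempty intersections:
  W12={a,c} W13={g} W14={b} W15={e} W23={f} W45={d,h}
C dims 5,6; δ0: rk 4, SNF 1^4
Ȟ^0: (5−4)−0=1 ⇒ Z
Ȟ^1: (6−0)−4=2 ⇒ Z^2
Ȟ^2: (0−0)−0=0 ⇒ 0


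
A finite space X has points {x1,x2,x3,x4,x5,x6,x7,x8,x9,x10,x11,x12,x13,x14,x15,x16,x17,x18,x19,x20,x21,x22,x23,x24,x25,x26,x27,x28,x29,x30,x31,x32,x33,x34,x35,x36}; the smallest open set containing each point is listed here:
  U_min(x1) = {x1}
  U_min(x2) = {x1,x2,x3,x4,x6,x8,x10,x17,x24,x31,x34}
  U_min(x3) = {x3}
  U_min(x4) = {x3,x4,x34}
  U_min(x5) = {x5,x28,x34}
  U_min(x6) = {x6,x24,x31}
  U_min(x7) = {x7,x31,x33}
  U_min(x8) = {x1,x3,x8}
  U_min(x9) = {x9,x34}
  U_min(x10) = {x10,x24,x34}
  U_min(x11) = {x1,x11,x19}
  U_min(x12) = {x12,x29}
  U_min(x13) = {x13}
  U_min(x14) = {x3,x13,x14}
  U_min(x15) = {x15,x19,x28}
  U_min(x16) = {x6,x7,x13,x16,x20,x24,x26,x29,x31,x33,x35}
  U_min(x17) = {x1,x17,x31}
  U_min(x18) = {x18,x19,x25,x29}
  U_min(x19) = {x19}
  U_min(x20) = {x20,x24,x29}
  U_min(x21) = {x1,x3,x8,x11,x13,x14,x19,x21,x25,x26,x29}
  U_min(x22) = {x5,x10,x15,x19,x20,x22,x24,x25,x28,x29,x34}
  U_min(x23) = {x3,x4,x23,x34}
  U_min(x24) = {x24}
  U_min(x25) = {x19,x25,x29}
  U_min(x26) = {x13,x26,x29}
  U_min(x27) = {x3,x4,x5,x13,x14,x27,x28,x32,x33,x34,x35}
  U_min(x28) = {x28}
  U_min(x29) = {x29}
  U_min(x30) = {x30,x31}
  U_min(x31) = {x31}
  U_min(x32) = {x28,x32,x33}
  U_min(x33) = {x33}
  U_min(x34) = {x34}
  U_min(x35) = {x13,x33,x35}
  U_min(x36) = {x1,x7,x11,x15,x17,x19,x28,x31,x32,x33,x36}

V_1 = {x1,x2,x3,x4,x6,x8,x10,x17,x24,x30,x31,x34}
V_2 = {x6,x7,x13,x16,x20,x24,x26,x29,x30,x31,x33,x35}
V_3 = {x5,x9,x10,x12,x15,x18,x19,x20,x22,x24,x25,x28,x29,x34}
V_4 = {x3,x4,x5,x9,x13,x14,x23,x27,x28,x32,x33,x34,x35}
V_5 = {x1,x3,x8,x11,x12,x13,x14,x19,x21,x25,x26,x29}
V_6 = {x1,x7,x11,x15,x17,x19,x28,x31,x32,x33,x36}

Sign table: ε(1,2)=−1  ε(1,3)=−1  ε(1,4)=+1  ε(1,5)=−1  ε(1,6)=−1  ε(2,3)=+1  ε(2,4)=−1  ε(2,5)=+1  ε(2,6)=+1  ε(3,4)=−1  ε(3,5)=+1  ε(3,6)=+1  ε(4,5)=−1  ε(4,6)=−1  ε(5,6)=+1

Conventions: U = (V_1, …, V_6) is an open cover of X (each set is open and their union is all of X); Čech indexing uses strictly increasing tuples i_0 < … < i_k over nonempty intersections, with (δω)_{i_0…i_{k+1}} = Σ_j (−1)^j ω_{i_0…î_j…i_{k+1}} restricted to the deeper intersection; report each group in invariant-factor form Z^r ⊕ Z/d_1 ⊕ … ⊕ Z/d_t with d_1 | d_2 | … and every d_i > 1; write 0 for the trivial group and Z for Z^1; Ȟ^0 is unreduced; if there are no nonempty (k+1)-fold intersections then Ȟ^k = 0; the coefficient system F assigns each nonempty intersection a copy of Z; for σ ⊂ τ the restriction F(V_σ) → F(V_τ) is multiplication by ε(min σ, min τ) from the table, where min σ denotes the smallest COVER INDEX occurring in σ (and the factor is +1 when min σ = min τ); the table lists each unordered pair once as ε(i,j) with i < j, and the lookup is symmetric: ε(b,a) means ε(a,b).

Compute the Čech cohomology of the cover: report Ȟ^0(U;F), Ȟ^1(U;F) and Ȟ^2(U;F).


Ȟ^0 = Z, Ȟ^1 = 0, Ȟ^2 = Z/2

nonempty overlaps:
  V12={x6,x24,x30,x31} V13={x10,x24,x34} V14={x3,x4,x34} V15={x1,x3,x8} V16={x1,x17,x31} V23={x20,x24,x29} V24={x13,x33,x35} V25={x13,x26,x29} V26={x7,x31,x33} V34={x5,x9,x28,x34} V35={x12,x19,x25,x29} V36={x15,x19,x28} V45={x3,x13,x14} V46={x28,x32,x33} V56={x1,x11,x19}
  V123={x24} V126={x31} V134={x34} V145={x3} V156={x1} V235={x29} V245={x13} V246={x33} V346={x28} V356={x19}
C dims 6,15,10; δ0: rk 5, SNF 1^5; δ1: rk 10, SNF 1^9·2
degree 0: 6−5−0 = 1 → Ȟ^0 ≅ Z
degree 1: 15−10−5 = 0 → Ȟ^1 ≅ 0
degree 2: 10−0−10 = 0 plus torsion [2] → Ȟ^2 ≅ Z/2


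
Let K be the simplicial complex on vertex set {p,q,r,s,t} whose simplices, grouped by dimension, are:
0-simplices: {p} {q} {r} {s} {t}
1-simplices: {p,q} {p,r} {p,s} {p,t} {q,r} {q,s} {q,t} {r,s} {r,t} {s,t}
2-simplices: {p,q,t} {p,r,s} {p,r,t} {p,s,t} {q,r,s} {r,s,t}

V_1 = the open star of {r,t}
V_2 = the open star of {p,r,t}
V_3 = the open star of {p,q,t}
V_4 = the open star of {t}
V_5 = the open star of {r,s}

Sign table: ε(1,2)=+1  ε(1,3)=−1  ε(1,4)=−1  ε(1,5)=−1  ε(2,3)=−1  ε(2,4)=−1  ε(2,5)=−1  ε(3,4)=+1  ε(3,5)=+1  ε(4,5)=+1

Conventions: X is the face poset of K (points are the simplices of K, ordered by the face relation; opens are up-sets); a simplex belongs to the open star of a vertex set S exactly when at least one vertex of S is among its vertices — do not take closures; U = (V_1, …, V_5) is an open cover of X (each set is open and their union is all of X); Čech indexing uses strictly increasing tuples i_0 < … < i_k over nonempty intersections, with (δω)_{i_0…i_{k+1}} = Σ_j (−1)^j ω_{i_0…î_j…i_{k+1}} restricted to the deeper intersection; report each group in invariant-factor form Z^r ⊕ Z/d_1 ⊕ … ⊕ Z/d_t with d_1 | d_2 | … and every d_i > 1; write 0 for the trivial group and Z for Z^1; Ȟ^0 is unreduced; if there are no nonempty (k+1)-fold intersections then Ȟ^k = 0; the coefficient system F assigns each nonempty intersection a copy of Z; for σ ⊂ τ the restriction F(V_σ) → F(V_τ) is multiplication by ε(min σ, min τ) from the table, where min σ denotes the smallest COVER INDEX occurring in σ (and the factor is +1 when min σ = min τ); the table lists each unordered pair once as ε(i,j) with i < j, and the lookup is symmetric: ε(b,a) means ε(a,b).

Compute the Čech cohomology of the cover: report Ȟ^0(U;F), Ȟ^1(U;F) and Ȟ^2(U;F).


Ȟ^0 ≅ Z, Ȟ^1 ≅ 0, Ȟ^2 ≅ 0

nerve of the cover:
  V1={{r},{t},{p,r},{p,t},{q,r},{q,t},{r,s},{r,t},{s,t},{p,q,t},{p,r,s},{p,r,t},{p,s,t},{q,r,s},{r,s,t}} V2={{p},{r},{t},{p,q},{p,r},{p,s},{p,t},{q,r},{q,t},{r,s},{r,t},{s,t},{p,q,t},{p,r,s},{p,r,t},{p,s,t},{q,r,s},{r,s,t}} V3={{p},{q},{t},{p,q},{p,r},{p,s},{p,t},{q,r},{q,s},{q,t},{r,t},{s,t},{p,q,t},{p,r,s},{p,r,t},{p,s,t},{q,r,s},{r,s,t}} V4={{t},{p,t},{q,t},{r,t},{s,t},{p,q,t},{p,r,t},{p,s,t},{r,s,t}} V5={{r},{s},{p,r},{p,s},{q,r},{q,s},{r,s},{r,t},{s,t},{p,r,s},{p,r,t},{p,s,t},{q,r,s},{r,s,t}}
  V12={{r},{t},{p,r},{p,t},{q,r},{q,t},{r,s},{r,t},{s,t},{p,q,t},{p,r,s},{p,r,t},{p,s,t},{q,r,s},{r,s,t}} V13={{t},{p,r},{p,t},{q,r},{q,t},{r,t},{s,t},{p,q,t},{p,r,s},{p,r,t},{p,s,t},{q,r,s},{r,s,t}} V14={{t},{p,t},{q,t},{r,t},{s,t},{p,q,t},{p,r,t},{p,s,t},{r,s,t}} V15={{r},{p,r},{q,r},{r,s},{r,t},{s,t},{p,r,s},{p,r,t},{p,s,t},{q,r,s},{r,s,t}} V23={{p},{t},{p,q},{p,r},{p,s},{p,t},{q,r},{q,t},{r,t},{s,t},{p,q,t},{p,r,s},{p,r,t},{p,s,t},{q,r,s},{r,s,t}} V24={{t},{p,t},{q,t},{r,t},{s,t},{p,q,t},{p,r,t},{p,s,t},{r,s,t}} V25={{r},{p,r},{p,s},{q,r},{r,s},{r,t},{s,t},{p,r,s},{p,r,t},{p,s,t},{q,r,s},{r,s,t}} V34={{t},{p,t},{q,t},{r,t},{s,t},{p,q,t},{p,r,t},{p,s,t},{r,s,t}} V35={{p,r},{p,s},{q,r},{q,s},{r,t},{s,t},{p,r,s},{p,r,t},{p,s,t},{q,r,s},{r,s,t}} V45={{r,t},{s,t},{p,r,t},{p,s,t},{r,s,t}}
  V123={{t},{p,r},{p,t},{q,r},{q,t},{r,t},{s,t},{p,q,t},{p,r,s},{p,r,t},{p,s,t},{q,r,s},{r,s,t}} V124={{t},{p,t},{q,t},{r,t},{s,t},{p,q,t},{p,r,t},{p,s,t},{r,s,t}} V125={{r},{p,r},{q,r},{r,s},{r,t},{s,t},{p,r,s},{p,r,t},{p,s,t},{q,r,s},{r,s,t}} V134={{t},{p,t},{q,t},{r,t},{s,t},{p,q,t},{p,r,t},{p,s,t},{r,s,t}} V135={{p,r},{q,r},{r,t},{s,t},{p,r,s},{p,r,t},{p,s,t},{q,r,s},{r,s,t}} V145={{r,t},{s,t},{p,r,t},{p,s,t},{r,s,t}} V234={{t},{p,t},{q,t},{r,t},{s,t},{p,q,t},{p,r,t},{p,s,t},{r,s,t}} V235={{p,r},{p,s},{q,r},{r,t},{s,t},{p,r,s},{p,r,t},{p,s,t},{q,r,s},{r,s,t}} V245={{r,t},{s,t},{p,r,t},{p,s,t},{r,s,t}} V345={{r,t},{s,t},{p,r,t},{p,s,t},{r,s,t}}
  V1234={{t},{p,t},{q,t},{r,t},{s,t},{p,q,t},{p,r,t},{p,s,t},{r,s,t}} V1235={{p,r},{q,r},{r,t},{s,t},{p,r,s},{p,r,t},{p,s,t},{q,r,s},{r,s,t}} V1245={{r,t},{s,t},{p,r,t},{p,s,t},{r,s,t}} V1345={{r,t},{s,t},{p,r,t},{p,s,t},{r,s,t}} V2345={{r,t},{s,t},{p,r,t},{p,s,t},{r,s,t}}
  V12345={{r,t},{s,t},{p,r,t},{p,s,t},{r,s,t}}
C dims 5,10,10,5; δ0: rk 4, SNF 1^4; δ1: rk 6, SNF 1^6; δ2: rk 4, SNF 1^4
Ȟ^0 = (5 − 4) − 0 = 1, so Ȟ^0 ≅ Z
Ȟ^1 = (10 − 6) − 4 = 0, so Ȟ^1 ≅ 0
Ȟ^2 = (10 − 4) − 6 = 0, so Ȟ^2 ≅ 0


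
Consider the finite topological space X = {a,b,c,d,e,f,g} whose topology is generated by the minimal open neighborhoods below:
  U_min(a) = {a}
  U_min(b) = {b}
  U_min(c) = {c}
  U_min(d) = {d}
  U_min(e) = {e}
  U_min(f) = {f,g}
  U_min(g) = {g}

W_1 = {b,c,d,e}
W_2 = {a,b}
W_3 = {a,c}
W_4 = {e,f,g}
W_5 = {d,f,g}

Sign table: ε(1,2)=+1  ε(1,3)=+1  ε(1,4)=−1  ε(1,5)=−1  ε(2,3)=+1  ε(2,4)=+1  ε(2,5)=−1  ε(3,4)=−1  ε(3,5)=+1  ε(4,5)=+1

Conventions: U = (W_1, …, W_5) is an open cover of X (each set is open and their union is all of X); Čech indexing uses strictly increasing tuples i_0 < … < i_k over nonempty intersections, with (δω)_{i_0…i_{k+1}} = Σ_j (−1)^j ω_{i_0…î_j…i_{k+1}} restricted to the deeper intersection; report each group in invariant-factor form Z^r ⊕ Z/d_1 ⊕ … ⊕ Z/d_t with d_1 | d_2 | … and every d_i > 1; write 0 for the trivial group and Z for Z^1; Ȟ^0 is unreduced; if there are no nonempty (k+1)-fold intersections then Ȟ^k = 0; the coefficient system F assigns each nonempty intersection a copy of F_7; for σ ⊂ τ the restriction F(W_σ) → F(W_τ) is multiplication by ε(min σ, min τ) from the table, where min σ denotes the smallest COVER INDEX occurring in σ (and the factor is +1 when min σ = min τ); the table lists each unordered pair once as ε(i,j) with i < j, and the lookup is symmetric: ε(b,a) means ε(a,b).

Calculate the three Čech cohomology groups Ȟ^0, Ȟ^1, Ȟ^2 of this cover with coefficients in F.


nerve of the cover:
  W12={b} W13={c} W14={e} W15={d} W23={a} W45={f,g}
C dims 5,6; δ0: rk_F7 4
Ȟ^0 = (5 − 4) − 0 = 1, so Ȟ^0 ≅ Z/7
Ȟ^1 = (6 − 0) − 4 = 2, so Ȟ^1 ≅ Z/7 ⊕ Z/7
Ȟ^2 = (0 − 0) − 0 = 0, so Ȟ^2 ≅ 0

Ȟ^0 = Z/7, Ȟ^1 = Z/7 ⊕ Z/7 and Ȟ^2 = 0


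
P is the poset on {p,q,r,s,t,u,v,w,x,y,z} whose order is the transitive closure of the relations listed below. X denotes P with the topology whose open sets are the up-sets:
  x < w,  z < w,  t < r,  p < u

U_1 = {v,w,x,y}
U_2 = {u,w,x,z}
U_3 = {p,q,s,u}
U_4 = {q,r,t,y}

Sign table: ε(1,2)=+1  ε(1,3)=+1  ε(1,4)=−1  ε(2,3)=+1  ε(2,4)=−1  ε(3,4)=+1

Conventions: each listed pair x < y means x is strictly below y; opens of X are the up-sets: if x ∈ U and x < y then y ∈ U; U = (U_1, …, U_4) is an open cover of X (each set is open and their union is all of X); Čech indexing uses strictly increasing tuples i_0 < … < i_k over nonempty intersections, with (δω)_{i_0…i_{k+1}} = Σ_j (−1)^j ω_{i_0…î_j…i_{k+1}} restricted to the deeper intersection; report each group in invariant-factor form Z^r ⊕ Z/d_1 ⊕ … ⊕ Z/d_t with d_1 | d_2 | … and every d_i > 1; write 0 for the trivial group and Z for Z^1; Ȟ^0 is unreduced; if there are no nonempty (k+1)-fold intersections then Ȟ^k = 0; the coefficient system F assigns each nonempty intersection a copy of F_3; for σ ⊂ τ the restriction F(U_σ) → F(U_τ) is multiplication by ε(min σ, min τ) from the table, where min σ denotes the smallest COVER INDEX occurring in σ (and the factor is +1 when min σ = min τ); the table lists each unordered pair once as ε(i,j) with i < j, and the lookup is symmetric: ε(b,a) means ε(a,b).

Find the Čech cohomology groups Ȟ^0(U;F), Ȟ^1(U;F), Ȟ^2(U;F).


Ȟ^0(U;F) ≅ 0,  Ȟ^1(U;F) ≅ 0,  Ȟ^2(U;F) ≅ 0

nonempty overlaps:
  U12={w,x} U14={y} U23={u} U34={q}
C dims 4,4; δ0: rk_F3 4
degree 0: 4−4−0 = 0 → Ȟ^0 ≅ 0
degree 1: 4−0−4 = 0 → Ȟ^1 ≅ 0
degree 2: 0−0−0 = 0 → Ȟ^2 ≅ 0


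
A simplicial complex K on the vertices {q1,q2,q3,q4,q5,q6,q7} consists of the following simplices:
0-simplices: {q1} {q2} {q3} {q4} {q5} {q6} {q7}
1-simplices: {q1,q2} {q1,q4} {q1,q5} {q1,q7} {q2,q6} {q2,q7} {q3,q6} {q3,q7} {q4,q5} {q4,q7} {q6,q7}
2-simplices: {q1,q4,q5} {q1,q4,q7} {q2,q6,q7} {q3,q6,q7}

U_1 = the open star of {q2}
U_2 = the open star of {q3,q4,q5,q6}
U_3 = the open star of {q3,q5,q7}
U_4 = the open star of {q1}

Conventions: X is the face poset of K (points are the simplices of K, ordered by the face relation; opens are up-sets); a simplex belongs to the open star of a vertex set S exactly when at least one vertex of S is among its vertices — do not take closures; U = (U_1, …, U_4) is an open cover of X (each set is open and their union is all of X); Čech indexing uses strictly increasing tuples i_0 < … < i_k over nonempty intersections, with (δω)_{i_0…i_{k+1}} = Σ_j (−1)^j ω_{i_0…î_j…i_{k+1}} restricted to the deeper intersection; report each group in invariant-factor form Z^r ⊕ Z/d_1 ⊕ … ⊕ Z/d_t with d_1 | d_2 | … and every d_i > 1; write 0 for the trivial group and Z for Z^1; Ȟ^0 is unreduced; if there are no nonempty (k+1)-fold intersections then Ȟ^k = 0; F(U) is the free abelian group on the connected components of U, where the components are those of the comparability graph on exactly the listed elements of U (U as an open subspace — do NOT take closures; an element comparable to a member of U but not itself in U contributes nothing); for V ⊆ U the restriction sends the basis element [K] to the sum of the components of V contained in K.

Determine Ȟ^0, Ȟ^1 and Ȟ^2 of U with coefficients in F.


Ȟ^0 ≅ Z; Ȟ^1 ≅ Z; Ȟ^2 ≅ 0

intersection data:
  U1={{q2},{q1,q2},{q2,q6},{q2,q7},{q2,q6,q7}} U2={{q3},{q4},{q5},{q6},{q1,q4},{q1,q5},{q2,q6},{q3,q6},{q3,q7},{q4,q5},{q4,q7},{q6,q7},{q1,q4,q5},{q1,q4,q7},{q2,q6,q7},{q3,q6,q7}} U3={{q3},{q5},{q7},{q1,q5},{q1,q7},{q2,q7},{q3,q6},{q3,q7},{q4,q5},{q4,q7},{q6,q7},{q1,q4,q5},{q1,q4,q7},{q2,q6,q7},{q3,q6,q7}} U4={{q1},{q1,q2},{q1,q4},{q1,q5},{q1,q7},{q1,q4,q5},{q1,q4,q7}}
  U12={{q2,q6},{q2,q6,q7}} U13={{q2,q7},{q2,q6,q7}} U14={{q1,q2}} U23={{q3},{q5},{q1,q5},{q3,q6},{q3,q7},{q4,q5},{q4,q7},{q6,q7},{q1,q4,q5},{q1,q4,q7},{q2,q6,q7},{q3,q6,q7}} U24={{q1,q4},{q1,q5},{q1,q4,q5},{q1,q4,q7}} U34={{q1,q5},{q1,q7},{q1,q4,q5},{q1,q4,q7}}
  U123={{q2,q6,q7}} U234={{q1,q5},{q1,q4,q5},{q1,q4,q7}}
components per intersection:
  U1: {{q2},{q1,q2},{q2,q6},{q2,q7},{q2,q6,q7}}
  U2: {{q3},{q6},{q2,q6},{q3,q6},{q3,q7},{q6,q7},{q2,q6,q7},{q3,q6,q7}} {{q4},{q5},{q1,q4},{q1,q5},{q4,q5},{q4,q7},{q1,q4,q5},{q1,q4,q7}}
  U3: {{q3},{q7},{q1,q7},{q2,q7},{q3,q6},{q3,q7},{q4,q7},{q6,q7},{q1,q4,q7},{q2,q6,q7},{q3,q6,q7}} {{q5},{q1,q5},{q4,q5},{q1,q4,q5}}
  U4: {{q1},{q1,q2},{q1,q4},{q1,q5},{q1,q7},{q1,q4,q5},{q1,q4,q7}}
  U12: {{q2,q6},{q2,q6,q7}}
  U13: {{q2,q7},{q2,q6,q7}}
  U14: {{q1,q2}}
  U23: {{q3},{q3,q6},{q3,q7},{q6,q7},{q2,q6,q7},{q3,q6,q7}} {{q5},{q1,q5},{q4,q5},{q1,q4,q5}} {{q4,q7},{q1,q4,q7}}
  U24: {{q1,q4},{q1,q5},{q1,q4,q5},{q1,q4,q7}}
  U34: {{q1,q5},{q1,q4,q5}} {{q1,q7},{q1,q4,q7}}
  U123: {{q2,q6,q7}}
  U234: {{q1,q5},{q1,q4,q5}} {{q1,q4,q7}}
C dims 6,9,3; δ0: rk 5, SNF 1^5; δ1: rk 3, SNF 1^3
Ȟ^0 = (6 − 5) − 0 = 1, so Ȟ^0 ≅ Z
Ȟ^1 = (9 − 3) − 5 = 1, so Ȟ^1 ≅ Z
Ȟ^2 = (3 − 0) − 3 = 0, so Ȟ^2 ≅ 0


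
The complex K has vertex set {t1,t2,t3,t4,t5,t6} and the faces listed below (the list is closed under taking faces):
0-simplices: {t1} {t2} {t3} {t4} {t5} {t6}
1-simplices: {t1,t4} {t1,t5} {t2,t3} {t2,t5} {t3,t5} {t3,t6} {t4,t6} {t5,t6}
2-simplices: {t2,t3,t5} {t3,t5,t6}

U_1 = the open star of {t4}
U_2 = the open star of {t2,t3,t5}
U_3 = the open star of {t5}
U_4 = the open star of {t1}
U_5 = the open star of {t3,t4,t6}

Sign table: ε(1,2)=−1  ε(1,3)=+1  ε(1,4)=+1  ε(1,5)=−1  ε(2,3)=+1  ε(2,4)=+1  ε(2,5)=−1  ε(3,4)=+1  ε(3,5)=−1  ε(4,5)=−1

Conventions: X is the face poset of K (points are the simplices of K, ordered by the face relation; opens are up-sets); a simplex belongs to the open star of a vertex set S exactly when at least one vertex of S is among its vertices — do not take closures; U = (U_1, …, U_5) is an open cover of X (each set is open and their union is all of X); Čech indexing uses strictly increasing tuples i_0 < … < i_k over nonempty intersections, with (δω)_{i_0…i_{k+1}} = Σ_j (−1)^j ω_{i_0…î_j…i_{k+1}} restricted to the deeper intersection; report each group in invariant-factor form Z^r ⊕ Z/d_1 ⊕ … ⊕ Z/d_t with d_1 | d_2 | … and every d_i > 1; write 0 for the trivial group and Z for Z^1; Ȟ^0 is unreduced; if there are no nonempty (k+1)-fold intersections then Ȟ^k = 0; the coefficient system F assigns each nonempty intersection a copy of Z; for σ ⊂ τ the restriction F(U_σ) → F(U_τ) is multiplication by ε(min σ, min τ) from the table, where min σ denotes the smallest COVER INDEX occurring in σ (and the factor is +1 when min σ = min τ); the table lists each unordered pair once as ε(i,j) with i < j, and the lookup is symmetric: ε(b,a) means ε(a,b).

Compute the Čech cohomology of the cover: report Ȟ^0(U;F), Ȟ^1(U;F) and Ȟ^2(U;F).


nerve of the cover:
  U1={{t4},{t1,t4},{t4,t6}} U2={{t2},{t3},{t5},{t1,t5},{t2,t3},{t2,t5},{t3,t5},{t3,t6},{t5,t6},{t2,t3,t5},{t3,t5,t6}} U3={{t5},{t1,t5},{t2,t5},{t3,t5},{t5,t6},{t2,t3,t5},{t3,t5,t6}} U4={{t1},{t1,t4},{t1,t5}} U5={{t3},{t4},{t6},{t1,t4},{t2,t3},{t3,t5},{t3,t6},{t4,t6},{t5,t6},{t2,t3,t5},{t3,t5,t6}}
  U14={{t1,t4}} U15={{t4},{t1,t4},{t4,t6}} U23={{t5},{t1,t5},{t2,t5},{t3,t5},{t5,t6},{t2,t3,t5},{t3,t5,t6}} U24={{t1,t5}} U25={{t3},{t2,t3},{t3,t5},{t3,t6},{t5,t6},{t2,t3,t5},{t3,t5,t6}} U34={{t1,t5}} U35={{t3,t5},{t5,t6},{t2,t3,t5},{t3,t5,t6}} U45={{t1,t4}}
  U145={{t1,t4}} U234={{t1,t5}} U235={{t3,t5},{t5,t6},{t2,t3,t5},{t3,t5,t6}}
C dims 5,8,3; δ0: rk 4, SNF 1^4; δ1: rk 3, SNF 1^3
Ȟ^0 = (5 − 4) − 0 = 1, so Ȟ^0 ≅ Z
Ȟ^1 = (8 − 3) − 4 = 1, so Ȟ^1 ≅ Z
Ȟ^2 = (3 − 0) − 3 = 0, so Ȟ^2 ≅ 0

Ȟ^0 ≅ Z,  Ȟ^1 ≅ Z,  Ȟ^2 ≅ 0


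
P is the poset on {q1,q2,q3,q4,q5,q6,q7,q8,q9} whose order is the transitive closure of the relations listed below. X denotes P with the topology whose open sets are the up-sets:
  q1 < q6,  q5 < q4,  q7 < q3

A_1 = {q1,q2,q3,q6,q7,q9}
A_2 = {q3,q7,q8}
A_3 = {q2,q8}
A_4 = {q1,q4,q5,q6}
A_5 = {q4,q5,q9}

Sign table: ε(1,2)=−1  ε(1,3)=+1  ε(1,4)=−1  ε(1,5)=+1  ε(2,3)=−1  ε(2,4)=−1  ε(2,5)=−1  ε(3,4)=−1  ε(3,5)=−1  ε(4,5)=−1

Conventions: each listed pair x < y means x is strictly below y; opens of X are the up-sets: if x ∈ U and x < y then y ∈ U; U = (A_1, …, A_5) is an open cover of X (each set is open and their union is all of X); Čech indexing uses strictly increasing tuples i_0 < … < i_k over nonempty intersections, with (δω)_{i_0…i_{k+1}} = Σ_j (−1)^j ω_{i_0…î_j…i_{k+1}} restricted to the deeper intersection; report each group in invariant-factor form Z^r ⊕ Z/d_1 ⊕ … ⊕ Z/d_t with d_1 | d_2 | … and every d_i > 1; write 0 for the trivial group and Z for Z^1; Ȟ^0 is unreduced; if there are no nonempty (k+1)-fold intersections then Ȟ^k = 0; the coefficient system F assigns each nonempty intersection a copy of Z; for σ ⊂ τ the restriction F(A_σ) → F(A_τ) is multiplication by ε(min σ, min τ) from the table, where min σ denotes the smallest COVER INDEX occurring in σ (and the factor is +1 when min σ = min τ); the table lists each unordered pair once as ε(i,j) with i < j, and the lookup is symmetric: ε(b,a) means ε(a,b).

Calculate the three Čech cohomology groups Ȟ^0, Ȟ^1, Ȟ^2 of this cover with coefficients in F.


cover nerve:
  A12={q3,q7} A13={q2} A14={q1,q6} A15={q9} A23={q8} A45={q4,q5}
C dims 5,6; δ0: rk 4, SNF 1^4
Ȟ^0: (5−4)−0=1 ⇒ Z
Ȟ^1: (6−0)−4=2 ⇒ Z^2
Ȟ^2: (0−0)−0=0 ⇒ 0

Ȟ^0 = Z, Ȟ^1 = Z^2 and Ȟ^2 = 0


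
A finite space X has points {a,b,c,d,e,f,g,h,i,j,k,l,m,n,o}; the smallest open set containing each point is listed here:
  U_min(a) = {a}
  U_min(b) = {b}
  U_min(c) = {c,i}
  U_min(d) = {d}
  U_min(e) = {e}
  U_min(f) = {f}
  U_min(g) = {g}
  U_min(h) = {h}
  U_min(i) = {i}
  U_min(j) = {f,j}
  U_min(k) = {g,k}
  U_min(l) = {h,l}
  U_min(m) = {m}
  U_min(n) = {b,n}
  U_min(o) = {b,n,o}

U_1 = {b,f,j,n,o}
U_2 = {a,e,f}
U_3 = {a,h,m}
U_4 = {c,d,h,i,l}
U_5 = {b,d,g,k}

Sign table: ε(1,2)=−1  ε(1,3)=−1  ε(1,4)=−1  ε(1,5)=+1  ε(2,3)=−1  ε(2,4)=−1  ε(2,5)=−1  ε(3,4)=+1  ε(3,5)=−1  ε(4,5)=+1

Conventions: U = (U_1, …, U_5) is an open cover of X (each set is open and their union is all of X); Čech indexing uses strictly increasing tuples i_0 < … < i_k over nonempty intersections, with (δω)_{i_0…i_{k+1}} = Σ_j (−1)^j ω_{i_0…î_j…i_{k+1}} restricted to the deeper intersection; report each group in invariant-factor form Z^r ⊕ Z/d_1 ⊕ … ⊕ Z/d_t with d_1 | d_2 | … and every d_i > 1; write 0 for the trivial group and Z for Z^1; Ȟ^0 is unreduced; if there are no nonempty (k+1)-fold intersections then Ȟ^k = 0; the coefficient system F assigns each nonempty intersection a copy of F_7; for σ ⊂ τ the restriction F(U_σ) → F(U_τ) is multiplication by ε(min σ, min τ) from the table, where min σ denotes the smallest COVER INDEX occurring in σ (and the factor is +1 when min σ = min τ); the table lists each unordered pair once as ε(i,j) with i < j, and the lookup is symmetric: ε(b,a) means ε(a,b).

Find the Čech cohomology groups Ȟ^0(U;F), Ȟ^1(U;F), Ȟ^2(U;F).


nerve of the cover:
  U12={f} U15={b} U23={a} U34={h} U45={d}
C dims 5,5; δ0: rk_F7 4
Ȟ^0 = (5 − 4) − 0 = 1, so Ȟ^0 ≅ Z/7
Ȟ^1 = (5 − 0) − 4 = 1, so Ȟ^1 ≅ Z/7
Ȟ^2 = (0 − 0) − 0 = 0, so Ȟ^2 ≅ 0

Ȟ^0(U;F) ≅ Z/7,  Ȟ^1(U;F) ≅ Z/7,  Ȟ^2(U;F) ≅ 0


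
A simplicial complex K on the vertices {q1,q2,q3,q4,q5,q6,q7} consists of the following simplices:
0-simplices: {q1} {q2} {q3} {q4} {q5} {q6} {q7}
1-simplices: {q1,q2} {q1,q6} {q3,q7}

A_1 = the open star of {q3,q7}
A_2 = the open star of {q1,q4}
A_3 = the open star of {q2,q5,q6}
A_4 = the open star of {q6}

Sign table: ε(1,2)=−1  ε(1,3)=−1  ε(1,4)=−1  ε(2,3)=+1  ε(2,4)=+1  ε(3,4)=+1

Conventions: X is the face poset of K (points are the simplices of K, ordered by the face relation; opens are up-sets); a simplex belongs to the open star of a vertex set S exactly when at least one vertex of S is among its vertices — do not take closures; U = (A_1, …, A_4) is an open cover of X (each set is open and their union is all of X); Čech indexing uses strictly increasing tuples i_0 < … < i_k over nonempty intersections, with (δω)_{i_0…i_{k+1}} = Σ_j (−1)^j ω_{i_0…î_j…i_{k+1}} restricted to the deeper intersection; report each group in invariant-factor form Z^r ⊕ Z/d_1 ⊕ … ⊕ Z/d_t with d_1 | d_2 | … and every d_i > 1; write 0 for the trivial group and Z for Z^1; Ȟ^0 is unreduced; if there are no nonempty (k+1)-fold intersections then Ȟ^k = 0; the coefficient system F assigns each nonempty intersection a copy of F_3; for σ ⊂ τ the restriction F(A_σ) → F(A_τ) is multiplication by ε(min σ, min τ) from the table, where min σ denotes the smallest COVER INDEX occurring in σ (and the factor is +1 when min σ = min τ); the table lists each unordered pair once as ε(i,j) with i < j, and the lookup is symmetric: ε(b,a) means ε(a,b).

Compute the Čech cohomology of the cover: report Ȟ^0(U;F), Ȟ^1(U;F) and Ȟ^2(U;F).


intersection data:
  A1={{q3},{q7},{q3,q7}} A2={{q1},{q4},{q1,q2},{q1,q6}} A3={{q2},{q5},{q6},{q1,q2},{q1,q6}} A4={{q6},{q1,q6}}
  A23={{q1,q2},{q1,q6}} A24={{q1,q6}} A34={{q6},{q1,q6}}
  A234={{q1,q6}}
C dims 4,3,1; δ0: rk_F3 2; δ1: rk_F3 1
Ȟ^0 = (4 − 2) − 0 = 2, so Ȟ^0 ≅ Z/3 ⊕ Z/3
Ȟ^1 = (3 − 1) − 2 = 0, so Ȟ^1 ≅ 0
Ȟ^2 = (1 − 0) − 1 = 0, so Ȟ^2 ≅ 0

Ȟ^0 ≅ Z/3 ⊕ Z/3, Ȟ^1 ≅ 0 and Ȟ^2 ≅ 0


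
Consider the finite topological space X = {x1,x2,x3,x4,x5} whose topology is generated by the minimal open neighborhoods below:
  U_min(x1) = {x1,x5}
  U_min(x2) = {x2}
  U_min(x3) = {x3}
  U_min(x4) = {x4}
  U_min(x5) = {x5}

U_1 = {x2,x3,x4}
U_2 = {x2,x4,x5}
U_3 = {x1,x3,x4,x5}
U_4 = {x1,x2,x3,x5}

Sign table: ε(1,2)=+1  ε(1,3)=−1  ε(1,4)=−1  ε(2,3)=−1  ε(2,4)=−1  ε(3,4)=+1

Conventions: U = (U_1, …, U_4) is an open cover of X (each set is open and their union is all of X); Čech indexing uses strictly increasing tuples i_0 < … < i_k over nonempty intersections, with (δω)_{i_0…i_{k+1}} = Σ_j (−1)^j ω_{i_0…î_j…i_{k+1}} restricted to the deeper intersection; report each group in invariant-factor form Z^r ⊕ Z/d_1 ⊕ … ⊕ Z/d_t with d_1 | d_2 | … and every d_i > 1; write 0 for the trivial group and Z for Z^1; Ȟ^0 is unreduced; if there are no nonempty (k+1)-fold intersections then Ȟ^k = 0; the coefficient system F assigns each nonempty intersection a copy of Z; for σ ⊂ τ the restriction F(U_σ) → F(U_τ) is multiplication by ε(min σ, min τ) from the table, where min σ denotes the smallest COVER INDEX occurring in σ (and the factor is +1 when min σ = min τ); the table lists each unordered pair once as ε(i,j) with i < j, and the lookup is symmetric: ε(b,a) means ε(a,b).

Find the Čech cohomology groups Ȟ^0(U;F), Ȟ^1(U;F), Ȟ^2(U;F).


Ȟ^0(U;F) ≅ Z,  Ȟ^1(U;F) ≅ 0,  Ȟ^2(U;F) ≅ Z

nerve of the cover:
  U12={x2,x4} U13={x3,x4} U14={x2,x3} U23={x4,x5} U24={x2,x5} U34={x1,x3,x5}
  U123={x4} U124={x2} U134={x3} U234={x5}
C dims 4,6,4; δ0: rk 3, SNF 1^3; δ1: rk 3, SNF 1^3
Ȟ^0 = (4 − 3) − 0 = 1, so Ȟ^0 ≅ Z
Ȟ^1 = (6 − 3) − 3 = 0, so Ȟ^1 ≅ 0
Ȟ^2 = (4 − 0) − 3 = 1, so Ȟ^2 ≅ Z


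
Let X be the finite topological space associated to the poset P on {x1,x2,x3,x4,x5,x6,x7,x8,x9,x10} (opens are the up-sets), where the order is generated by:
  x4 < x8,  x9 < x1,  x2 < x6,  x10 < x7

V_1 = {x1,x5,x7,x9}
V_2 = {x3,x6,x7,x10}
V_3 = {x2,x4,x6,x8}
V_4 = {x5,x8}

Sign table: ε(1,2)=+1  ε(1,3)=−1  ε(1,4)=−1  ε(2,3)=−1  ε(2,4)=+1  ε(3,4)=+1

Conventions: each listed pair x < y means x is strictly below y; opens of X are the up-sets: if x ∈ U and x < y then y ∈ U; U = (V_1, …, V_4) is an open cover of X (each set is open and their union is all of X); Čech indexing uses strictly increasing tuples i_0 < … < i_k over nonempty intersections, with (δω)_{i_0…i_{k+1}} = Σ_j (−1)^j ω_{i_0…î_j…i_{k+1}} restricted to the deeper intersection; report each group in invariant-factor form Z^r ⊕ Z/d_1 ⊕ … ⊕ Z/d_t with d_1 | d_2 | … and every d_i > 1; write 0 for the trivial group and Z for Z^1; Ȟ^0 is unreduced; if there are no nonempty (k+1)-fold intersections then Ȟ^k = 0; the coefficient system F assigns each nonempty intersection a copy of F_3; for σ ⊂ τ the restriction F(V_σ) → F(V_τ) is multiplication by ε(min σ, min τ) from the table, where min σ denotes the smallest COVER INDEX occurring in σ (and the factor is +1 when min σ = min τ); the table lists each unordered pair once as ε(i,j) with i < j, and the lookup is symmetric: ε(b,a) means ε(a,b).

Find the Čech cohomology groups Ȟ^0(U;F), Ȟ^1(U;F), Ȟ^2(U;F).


Ȟ^0 ≅ Z/3; Ȟ^1 ≅ Z/3; Ȟ^2 ≅ 0

nonempty intersections:
  V12={x7} V14={x5} V23={x6} V34={x8}
C dims 4,4; δ0: rk_F3 3
Ȟ^0: (4−3)−0=1 ⇒ Z/3
Ȟ^1: (4−0)−3=1 ⇒ Z/3
Ȟ^2: (0−0)−0=0 ⇒ 0


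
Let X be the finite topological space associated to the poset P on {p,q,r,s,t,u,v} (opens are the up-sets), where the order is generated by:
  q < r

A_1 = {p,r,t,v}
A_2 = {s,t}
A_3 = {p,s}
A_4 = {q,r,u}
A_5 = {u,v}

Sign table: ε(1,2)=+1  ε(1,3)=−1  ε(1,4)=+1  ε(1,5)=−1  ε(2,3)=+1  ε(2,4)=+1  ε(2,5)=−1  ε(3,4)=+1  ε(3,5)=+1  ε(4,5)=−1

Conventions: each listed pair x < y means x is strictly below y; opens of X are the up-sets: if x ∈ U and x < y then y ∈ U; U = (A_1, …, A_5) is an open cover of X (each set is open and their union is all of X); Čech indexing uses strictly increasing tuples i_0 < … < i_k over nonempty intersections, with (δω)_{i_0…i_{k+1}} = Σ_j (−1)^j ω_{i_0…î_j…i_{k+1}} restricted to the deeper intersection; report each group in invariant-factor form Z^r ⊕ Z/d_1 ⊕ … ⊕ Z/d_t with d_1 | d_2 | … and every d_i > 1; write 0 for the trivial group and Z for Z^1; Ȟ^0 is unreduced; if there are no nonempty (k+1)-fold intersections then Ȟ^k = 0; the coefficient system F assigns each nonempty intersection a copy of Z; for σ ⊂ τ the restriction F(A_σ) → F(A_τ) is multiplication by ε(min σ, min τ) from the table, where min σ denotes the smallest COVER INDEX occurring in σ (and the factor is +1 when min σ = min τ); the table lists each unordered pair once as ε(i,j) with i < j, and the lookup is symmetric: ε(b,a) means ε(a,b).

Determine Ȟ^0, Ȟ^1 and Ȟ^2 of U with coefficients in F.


Ȟ^0(U;F) ≅ 0,  Ȟ^1(U;F) ≅ Z ⊕ Z/2,  Ȟ^2(U;F) ≅ 0

intersection data:
  A12={t} A13={p} A14={r} A15={v} A23={s} A45={u}
C dims 5,6; δ0: rk 5, SNF 1^4·2
Ȟ^0 = (5 − 5) − 0 = 0, so Ȟ^0 ≅ 0
Ȟ^1 = (6 − 0) − 5 = 1 plus torsion [2], so Ȟ^1 ≅ Z ⊕ Z/2
Ȟ^2 = (0 − 0) − 0 = 0, so Ȟ^2 ≅ 0


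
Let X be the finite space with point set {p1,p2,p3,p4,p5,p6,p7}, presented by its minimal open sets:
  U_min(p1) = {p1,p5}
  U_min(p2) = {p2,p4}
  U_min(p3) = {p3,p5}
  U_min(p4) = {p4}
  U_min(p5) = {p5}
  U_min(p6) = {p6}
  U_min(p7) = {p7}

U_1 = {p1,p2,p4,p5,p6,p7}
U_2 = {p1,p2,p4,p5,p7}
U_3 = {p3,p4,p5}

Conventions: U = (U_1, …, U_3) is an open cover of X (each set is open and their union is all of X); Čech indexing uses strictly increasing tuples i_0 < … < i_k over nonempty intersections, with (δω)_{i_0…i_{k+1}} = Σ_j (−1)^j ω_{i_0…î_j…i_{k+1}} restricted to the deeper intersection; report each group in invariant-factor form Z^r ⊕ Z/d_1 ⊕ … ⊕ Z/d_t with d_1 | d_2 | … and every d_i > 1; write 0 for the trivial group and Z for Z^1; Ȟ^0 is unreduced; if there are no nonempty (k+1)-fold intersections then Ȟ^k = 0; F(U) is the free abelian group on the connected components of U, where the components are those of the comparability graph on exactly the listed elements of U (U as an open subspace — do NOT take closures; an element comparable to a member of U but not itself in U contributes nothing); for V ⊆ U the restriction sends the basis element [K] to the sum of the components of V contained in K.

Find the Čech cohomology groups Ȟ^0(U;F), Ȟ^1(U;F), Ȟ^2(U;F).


Ȟ^0(U;F) ≅ Z^4,  Ȟ^1(U;F) ≅ 0,  Ȟ^2(U;F) ≅ 0

cover nerve:
  U12={p1,p2,p4,p5,p7} U13={p4,p5} U23={p4,p5}
  U123={p4,p5}
components per intersection:
  U1: {p1,p5} {p2,p4} {p6} {p7}
  U2: {p1,p5} {p2,p4} {p7}
  U3: {p3,p5} {p4}
  U12: {p1,p5} {p2,p4} {p7}
  U13: {p4} {p5}
  U23: {p4} {p5}
  U123: {p4} {p5}
C dims 9,7,2; δ0: rk 5, SNF 1^5; δ1: rk 2, SNF 1^2
Ȟ^0: (9−5)−0=4 ⇒ Z^4
Ȟ^1: (7−2)−5=0 ⇒ 0
Ȟ^2: (2−0)−2=0 ⇒ 0


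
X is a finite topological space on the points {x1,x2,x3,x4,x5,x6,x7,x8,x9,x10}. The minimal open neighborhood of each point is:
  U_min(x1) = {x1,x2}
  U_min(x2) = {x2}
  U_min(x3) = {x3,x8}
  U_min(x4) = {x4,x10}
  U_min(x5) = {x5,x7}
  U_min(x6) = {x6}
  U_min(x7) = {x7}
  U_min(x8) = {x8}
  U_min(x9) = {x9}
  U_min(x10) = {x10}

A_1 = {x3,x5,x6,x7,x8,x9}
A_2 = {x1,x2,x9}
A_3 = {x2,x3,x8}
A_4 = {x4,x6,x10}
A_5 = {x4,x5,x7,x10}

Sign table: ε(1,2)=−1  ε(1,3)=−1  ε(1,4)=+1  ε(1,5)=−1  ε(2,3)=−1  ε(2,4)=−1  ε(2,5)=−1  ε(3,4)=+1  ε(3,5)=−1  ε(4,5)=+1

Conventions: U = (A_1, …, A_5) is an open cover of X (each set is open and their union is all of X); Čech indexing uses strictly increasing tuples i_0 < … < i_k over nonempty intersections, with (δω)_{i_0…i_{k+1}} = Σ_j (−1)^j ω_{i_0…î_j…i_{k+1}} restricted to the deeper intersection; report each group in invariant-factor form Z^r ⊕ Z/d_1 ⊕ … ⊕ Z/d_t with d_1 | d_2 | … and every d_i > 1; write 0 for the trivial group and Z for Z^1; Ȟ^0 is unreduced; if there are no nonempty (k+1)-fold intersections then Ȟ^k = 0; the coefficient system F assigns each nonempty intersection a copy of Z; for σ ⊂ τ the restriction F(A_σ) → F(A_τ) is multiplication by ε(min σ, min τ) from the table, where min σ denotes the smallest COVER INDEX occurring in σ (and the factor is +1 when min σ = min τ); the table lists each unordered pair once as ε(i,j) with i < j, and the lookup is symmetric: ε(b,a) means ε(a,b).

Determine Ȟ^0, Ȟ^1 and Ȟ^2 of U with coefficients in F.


nerve simplices:
  A12={x9} A13={x3,x8} A14={x6} A15={x5,x7} A23={x2} A45={x4,x10}
C dims 5,6; δ0: rk 5, SNF 1^4·2
degree 0: 5−5−0 = 0 → Ȟ^0 ≅ 0
degree 1: 6−0−5 = 1 plus torsion [2] → Ȟ^1 ≅ Z ⊕ Z/2
degree 2: 0−0−0 = 0 → Ȟ^2 ≅ 0

Ȟ^0(U;F) ≅ 0; Ȟ^1(U;F) ≅ Z ⊕ Z/2; Ȟ^2(U;F) ≅ 0
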